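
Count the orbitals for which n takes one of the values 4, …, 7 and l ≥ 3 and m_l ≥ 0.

Treat each shell separately and count matching orbitals:
n=4 → 4; n=5 → 9; n=6 → 15; n=7 → 22.
Total orbitals: 4 + 9 + 15 + 22 = 50.

50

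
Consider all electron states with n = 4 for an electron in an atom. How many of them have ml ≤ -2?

6

With n = 4 the allowed l are 0, 1, …, 3.
The (l, ml) pairs meeting ml ≤ -2 give: l=2 → 1; l=3 → 2.
Orbitals: 1 + 2 = 3. Each orbital carries two spin states, so 3 × 2 = 6 states.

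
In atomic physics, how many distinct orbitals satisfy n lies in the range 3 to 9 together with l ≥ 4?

Treat each shell separately and count matching orbitals:
n=5 → 9; n=6 → 20; n=7 → 33; n=8 → 48; n=9 → 65.
Total orbitals: 9 + 20 + 33 + 48 + 65 = 175.

175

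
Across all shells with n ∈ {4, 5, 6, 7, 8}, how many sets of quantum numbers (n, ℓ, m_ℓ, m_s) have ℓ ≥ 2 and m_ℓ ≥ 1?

Per-shell orbital counts meeting the constraint:
n=4 → 5; n=5 → 9; n=6 → 14; n=7 → 20; n=8 → 27.
Orbitals: 5 + 9 + 14 + 20 + 27 = 75. Including both spin states (m_s = ±1/2) gives 2 × 75 = 150 states.

150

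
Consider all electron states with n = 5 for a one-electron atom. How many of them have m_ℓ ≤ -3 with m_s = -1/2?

3

With n = 5 the allowed ℓ are 0, 1, …, 4.
Orbitals with m_ℓ ≤ -3, by ℓ: ℓ=3 → 1; ℓ=4 → 2.
Orbitals: 1 + 2 = 3. With m_s fixed to a single value there is one state per orbital, giving 3 states.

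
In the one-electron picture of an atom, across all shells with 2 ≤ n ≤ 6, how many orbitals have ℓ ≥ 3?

50

Per-shell orbital counts meeting the constraint:
n=4 → 7; n=5 → 16; n=6 → 27.
Total orbitals: 7 + 16 + 27 = 50.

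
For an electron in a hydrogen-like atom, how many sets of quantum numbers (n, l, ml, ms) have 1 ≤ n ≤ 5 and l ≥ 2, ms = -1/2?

38

For each n in the range, tally the orbitals obeying l ≥ 2:
n=3 → 5; n=4 → 12; n=5 → 21.
Orbitals: 5 + 12 + 21 = 38. With ms fixed to -1/2 there is one state per orbital, so 38 states.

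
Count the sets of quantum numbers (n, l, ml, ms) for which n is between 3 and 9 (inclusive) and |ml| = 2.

112

For each n in the range, tally the orbitals obeying |ml| = 2:
n=3 → 2; n=4 → 4; n=5 → 6; n=6 → 8; n=7 → 10; n=8 → 12; n=9 → 14.
Orbitals: 2 + 4 + 6 + 8 + 10 + 12 + 14 = 56. Including both spin states (ms = ±1/2) gives 2 × 56 = 112 states.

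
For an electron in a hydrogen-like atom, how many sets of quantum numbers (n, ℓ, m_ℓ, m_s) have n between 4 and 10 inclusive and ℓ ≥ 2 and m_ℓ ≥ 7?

Treat each shell separately and count matching orbitals:
n=8 → 1; n=9 → 3; n=10 → 6.
Orbitals: 1 + 3 + 6 = 10. Including both spin states (m_s = ±1/2) gives 2 × 10 = 20 states.

20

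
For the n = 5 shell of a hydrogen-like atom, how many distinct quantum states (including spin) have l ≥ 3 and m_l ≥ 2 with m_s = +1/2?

5

For n = 5, l ranges over 0 … 4.
Contributions: l=3 → 2; l=4 → 3.
Orbitals: 2 + 3 = 5. With m_s fixed to a single value there is one state per orbital, giving 5 states.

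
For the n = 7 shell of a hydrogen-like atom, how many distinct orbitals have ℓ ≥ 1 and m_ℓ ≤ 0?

For n = 7, ℓ ranges over 0 … 6.
Orbitals with ℓ ≥ 1 and m_ℓ ≤ 0, by ℓ: ℓ=1 → 2; ℓ=2 → 3; ℓ=3 → 4; ℓ=4 → 5; ℓ=5 → 6; ℓ=6 → 7.
Total orbitals: 2 + 3 + 4 + 5 + 6 + 7 = 27.

27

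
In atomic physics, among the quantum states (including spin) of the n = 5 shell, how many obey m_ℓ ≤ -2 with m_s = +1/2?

6

The (ℓ, m_ℓ) pairs meeting m_ℓ ≤ -2 give: ℓ=2 → 1; ℓ=3 → 2; ℓ=4 → 3.
Orbitals: 1 + 2 + 3 = 6. With m_s fixed to a single value there is one state per orbital, giving 6 states.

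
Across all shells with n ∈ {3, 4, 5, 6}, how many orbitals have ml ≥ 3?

10

For each n in the range, tally the orbitals obeying ml ≥ 3:
n=4 → 1; n=5 → 3; n=6 → 6.
Total orbitals: 1 + 3 + 6 = 10.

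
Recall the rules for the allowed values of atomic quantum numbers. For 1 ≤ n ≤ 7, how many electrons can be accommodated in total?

Total orbitals = 1² + 2² + 3² + 4² + 5² + 6² + 7² = 140. Doubling for spin gives 280 electrons.

280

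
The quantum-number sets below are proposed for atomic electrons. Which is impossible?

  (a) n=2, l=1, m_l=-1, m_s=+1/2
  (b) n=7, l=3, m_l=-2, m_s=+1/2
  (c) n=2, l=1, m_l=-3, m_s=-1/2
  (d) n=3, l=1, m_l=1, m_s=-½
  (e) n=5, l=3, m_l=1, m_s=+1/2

(c) has |m_l| = 3 > l = 1, violating −l ≤ m_l ≤ l.
The remaining sets (a), (b), (d), (e) satisfy all four rules.

(c)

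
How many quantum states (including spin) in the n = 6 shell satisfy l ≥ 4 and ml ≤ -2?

For n = 6, l ranges over 0 … 5.
The (l, ml) pairs meeting l ≥ 4 and ml ≤ -2 give: l=4 → 3; l=5 → 4.
Orbitals: 3 + 4 = 7. Each orbital carries two spin states, so 7 × 2 = 14 states.

14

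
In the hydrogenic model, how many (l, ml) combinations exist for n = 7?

The n = 7 shell contains n² = 7² = 49 orbitals.

49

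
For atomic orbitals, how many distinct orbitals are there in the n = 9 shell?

81

The n = 9 shell contains n² = 9² = 81 orbitals.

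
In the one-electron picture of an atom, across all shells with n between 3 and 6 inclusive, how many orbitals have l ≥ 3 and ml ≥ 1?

22

For each n in the range, tally the orbitals obeying l ≥ 3 and ml ≥ 1:
n=4 → 3; n=5 → 7; n=6 → 12.
Total orbitals: 3 + 7 + 12 = 22.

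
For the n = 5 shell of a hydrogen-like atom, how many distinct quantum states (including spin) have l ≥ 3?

The (l, ml) pairs meeting l ≥ 3 give: l=3 → 7; l=4 → 9.
Orbitals: 7 + 9 = 16. Each orbital carries two spin states, so 16 × 2 = 32 states.

32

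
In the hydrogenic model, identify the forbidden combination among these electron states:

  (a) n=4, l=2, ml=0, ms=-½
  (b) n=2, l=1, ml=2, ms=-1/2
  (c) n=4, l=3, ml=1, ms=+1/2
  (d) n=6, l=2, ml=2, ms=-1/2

(b) has |ml| = 2 > l = 1, violating −l ≤ ml ≤ l.
The remaining sets (a), (c), (d) satisfy all four rules.

(b)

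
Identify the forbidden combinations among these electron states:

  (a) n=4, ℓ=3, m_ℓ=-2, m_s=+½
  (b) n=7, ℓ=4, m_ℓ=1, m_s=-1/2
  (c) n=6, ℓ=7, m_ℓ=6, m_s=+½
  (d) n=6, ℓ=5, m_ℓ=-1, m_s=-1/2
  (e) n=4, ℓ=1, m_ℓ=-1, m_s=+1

(c) and (e)

(c) has ℓ = 7 ≥ n = 6, violating 0 ≤ ℓ ≤ n−1.
(e) has m_s = +1, but an electron's spin must be ±1/2.
The remaining sets (a), (b), (d) satisfy all four rules.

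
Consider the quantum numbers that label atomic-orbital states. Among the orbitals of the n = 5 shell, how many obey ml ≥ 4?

For n = 5, l ranges over 0 … 4.
Per l-value: l=4 → 1.
Total orbitals: 1.

1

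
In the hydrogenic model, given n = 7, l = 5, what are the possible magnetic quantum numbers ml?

ml takes every integer from −l to +l. With l = 5 that gives the 11 values -5, -4, -3, -2, -1, 0, 1, 2, 3, 4, 5.

-5, -4, -3, -2, -1, 0, 1, 2, 3, 4, 5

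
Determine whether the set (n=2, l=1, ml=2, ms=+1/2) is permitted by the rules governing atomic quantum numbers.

The magnetic quantum number must satisfy −l ≤ ml ≤ l. With l = 1, ml can only be -1, 0, 1, so ml = 2 is forbidden.

No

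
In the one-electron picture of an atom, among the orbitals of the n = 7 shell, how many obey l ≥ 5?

With n = 7 the allowed l are 0, 1, …, 6.
The (l, m_l) pairs meeting l ≥ 5 give: l=5 → 11; l=6 → 13.
Total orbitals: 11 + 13 = 24.

24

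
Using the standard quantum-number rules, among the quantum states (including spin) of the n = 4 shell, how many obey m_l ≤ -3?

2

The (l, m_l) pairs meeting m_l ≤ -3 give: l=3 → 1.
Orbitals: 1. Each orbital carries two spin states, so 1 × 2 = 2 states.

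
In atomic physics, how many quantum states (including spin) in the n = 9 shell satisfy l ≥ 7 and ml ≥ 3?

Go through l = 0, …, 8 (the values permitted for n = 9).
Orbitals with l ≥ 7 and ml ≥ 3, by l: l=7 → 5; l=8 → 6.
Orbitals: 5 + 6 = 11. Each orbital carries two spin states, so 11 × 2 = 22 states.

22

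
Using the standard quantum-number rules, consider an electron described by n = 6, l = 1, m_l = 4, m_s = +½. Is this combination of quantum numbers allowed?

Not allowed

The magnetic quantum number must satisfy −l ≤ m_l ≤ l. With l = 1, m_l can only be -1, 0, 1, so m_l = 4 is forbidden.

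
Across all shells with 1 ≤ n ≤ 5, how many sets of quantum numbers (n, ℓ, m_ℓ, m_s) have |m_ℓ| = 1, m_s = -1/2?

20

Go shell by shell, enumerating (ℓ, m_ℓ) with |m_ℓ| = 1:
n=2 → 2; n=3 → 4; n=4 → 6; n=5 → 8.
Orbitals: 2 + 4 + 6 + 8 = 20. With m_s fixed to -1/2 there is one state per orbital, so 20 states.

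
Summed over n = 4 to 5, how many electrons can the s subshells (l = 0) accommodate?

An s subshell (l = 0) exists for every n ≥ 1, so shells n = 4, 5 each contribute one — 2 subshells.
Since each s subshell holds 2(2·0+1) = 2 electrons, the total is 2 × 2 = 4.

4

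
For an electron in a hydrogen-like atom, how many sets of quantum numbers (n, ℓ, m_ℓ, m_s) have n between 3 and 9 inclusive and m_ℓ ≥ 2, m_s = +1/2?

For each n in the range, tally the orbitals obeying m_ℓ ≥ 2:
n=3 → 1; n=4 → 3; n=5 → 6; n=6 → 10; n=7 → 15; n=8 → 21; n=9 → 28.
Orbitals: 1 + 3 + 6 + 10 + 15 + 21 + 28 = 84. With m_s fixed to +1/2 there is one state per orbital, so 84 states.

84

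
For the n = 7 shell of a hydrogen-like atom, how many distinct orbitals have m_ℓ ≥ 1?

Go through ℓ = 0, …, 6 (the values permitted for n = 7).
The (ℓ, m_ℓ) pairs meeting m_ℓ ≥ 1 give: ℓ=1 → 1; ℓ=2 → 2; ℓ=3 → 3; ℓ=4 → 4; ℓ=5 → 5; ℓ=6 → 6.
Total orbitals: 1 + 2 + 3 + 4 + 5 + 6 = 21.

21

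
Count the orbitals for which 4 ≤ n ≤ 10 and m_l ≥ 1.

Count contributing orbitals for each principal shell:
n=4 → 6; n=5 → 10; n=6 → 15; n=7 → 21; n=8 → 28; n=9 → 36; n=10 → 45.
Total orbitals: 6 + 10 + 15 + 21 + 28 + 36 + 45 = 161.

161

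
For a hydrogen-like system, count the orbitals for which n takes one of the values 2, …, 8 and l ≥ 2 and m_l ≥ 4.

20

Treat each shell separately and count matching orbitals:
n=5 → 1; n=6 → 3; n=7 → 6; n=8 → 10.
Total orbitals: 1 + 3 + 6 + 10 = 20.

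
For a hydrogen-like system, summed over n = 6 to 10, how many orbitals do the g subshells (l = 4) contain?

A g subshell (l = 4) exists for every n ≥ 5, so shells n = 6, 7, 8, 9, 10 each contribute one — 5 subshells.
Since each g subshell has 2·4+1 = 9 orbitals, the total is 5 × 9 = 45.

45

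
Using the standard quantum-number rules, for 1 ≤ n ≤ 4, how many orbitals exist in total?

Total orbitals = 1² + 2² + 3² + 4² = 30.

30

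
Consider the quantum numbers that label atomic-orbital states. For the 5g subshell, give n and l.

The leading integer gives n = 5; the letter 'g' means l = 4.

n = 5, l = 4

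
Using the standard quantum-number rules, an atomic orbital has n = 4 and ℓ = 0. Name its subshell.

ℓ = 0 corresponds to the letter 's', so the subshell is 4s.

4s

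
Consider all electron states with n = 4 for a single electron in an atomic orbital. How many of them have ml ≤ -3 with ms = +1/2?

Go through l = 0, …, 3 (the values permitted for n = 4).
Per l-value: l=3 → 1.
Orbitals: 1. With ms fixed to a single value there is one state per orbital, giving 1 state.

1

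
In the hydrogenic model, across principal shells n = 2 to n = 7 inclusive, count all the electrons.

278

Shell n has n² orbitals: 2²=4 + 3²=9 + 4²=16 + 5²=25 + 6²=36 + 7²=49 = 139 orbitals.
Two spin states per orbital: 2 × 139 = 278 electrons.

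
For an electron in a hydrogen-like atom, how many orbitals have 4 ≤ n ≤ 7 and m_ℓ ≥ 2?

34

Work shell by shell — for each n, count the (ℓ, m_ℓ) pairs that satisfy m_ℓ ≥ 2:
n=4 → 3; n=5 → 6; n=6 → 10; n=7 → 15.
Total orbitals: 3 + 6 + 10 + 15 = 34.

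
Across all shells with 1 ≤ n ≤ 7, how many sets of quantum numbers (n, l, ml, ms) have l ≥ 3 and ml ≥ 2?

60

For each n in the range, tally the orbitals obeying l ≥ 3 and ml ≥ 2:
n=4 → 2; n=5 → 5; n=6 → 9; n=7 → 14.
Orbitals: 2 + 5 + 9 + 14 = 30. Including both spin states (ms = ±1/2) gives 2 × 30 = 60 states.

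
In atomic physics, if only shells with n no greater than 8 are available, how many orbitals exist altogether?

Total orbitals = 1² + 2² + 3² + 4² + 5² + 6² + 7² + 8² = 204.

204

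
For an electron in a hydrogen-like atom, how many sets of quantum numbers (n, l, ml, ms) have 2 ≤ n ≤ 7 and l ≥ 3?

Count contributing orbitals for each principal shell:
n=4 → 7; n=5 → 16; n=6 → 27; n=7 → 40.
Orbitals: 7 + 16 + 27 + 40 = 90. Including both spin states (ms = ±1/2) gives 2 × 90 = 180 states.

180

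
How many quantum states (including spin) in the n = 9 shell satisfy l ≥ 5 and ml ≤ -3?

Orbitals with l ≥ 5 and ml ≤ -3, by l: l=5 → 3; l=6 → 4; l=7 → 5; l=8 → 6.
Orbitals: 3 + 4 + 5 + 6 = 18. Each orbital carries two spin states, so 18 × 2 = 36 states.

36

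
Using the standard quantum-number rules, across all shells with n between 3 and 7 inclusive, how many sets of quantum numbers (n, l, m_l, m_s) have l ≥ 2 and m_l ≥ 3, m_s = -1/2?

20

Work shell by shell — for each n, count the (l, m_l) pairs that satisfy l ≥ 2 and m_l ≥ 3:
n=4 → 1; n=5 → 3; n=6 → 6; n=7 → 10.
Orbitals: 1 + 3 + 6 + 10 = 20. With m_s fixed to -1/2 there is one state per orbital, so 20 states.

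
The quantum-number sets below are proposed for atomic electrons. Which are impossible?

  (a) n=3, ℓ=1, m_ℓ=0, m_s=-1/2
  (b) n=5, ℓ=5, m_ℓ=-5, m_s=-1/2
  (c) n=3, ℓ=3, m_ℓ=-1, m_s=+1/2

(b) and (c)

(b) has ℓ = 5 ≥ n = 5, violating 0 ≤ ℓ ≤ n−1.
(c) has ℓ = 3 ≥ n = 3, violating 0 ≤ ℓ ≤ n−1.
The remaining set (a) satisfies all four rules.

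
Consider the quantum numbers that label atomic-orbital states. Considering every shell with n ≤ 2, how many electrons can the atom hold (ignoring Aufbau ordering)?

Total orbitals = 1² + 2² = 5. Doubling for spin gives 10 electrons.

10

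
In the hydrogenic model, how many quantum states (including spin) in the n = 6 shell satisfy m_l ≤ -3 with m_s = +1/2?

Contributions: l=3 → 1; l=4 → 2; l=5 → 3.
Orbitals: 1 + 2 + 3 = 6. With m_s fixed to a single value there is one state per orbital, giving 6 states.

6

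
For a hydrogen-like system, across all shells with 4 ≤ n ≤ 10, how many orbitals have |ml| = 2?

70

Treat each shell separately and count matching orbitals:
n=4 → 4; n=5 → 6; n=6 → 8; n=7 → 10; n=8 → 12; n=9 → 14; n=10 → 16.
Total orbitals: 4 + 6 + 8 + 10 + 12 + 14 + 16 = 70.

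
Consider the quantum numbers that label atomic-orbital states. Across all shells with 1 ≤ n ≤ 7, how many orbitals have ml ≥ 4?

For each n in the range, tally the orbitals obeying ml ≥ 4:
n=5 → 1; n=6 → 3; n=7 → 6.
Total orbitals: 1 + 3 + 6 = 10.

10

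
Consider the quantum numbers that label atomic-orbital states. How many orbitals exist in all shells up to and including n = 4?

Total orbitals = 1² + 2² + 3² + 4² = 30.

30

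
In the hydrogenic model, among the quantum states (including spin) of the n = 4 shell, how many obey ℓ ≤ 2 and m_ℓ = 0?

The n = 4 shell has ℓ = 0 through 3; check each.
Contributions: ℓ=0 → 1; ℓ=1 → 1; ℓ=2 → 1.
Orbitals: 1 + 1 + 1 = 3. Each orbital carries two spin states, so 3 × 2 = 6 states.

6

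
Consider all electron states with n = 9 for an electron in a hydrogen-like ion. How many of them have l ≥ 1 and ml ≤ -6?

Go through l = 0, …, 8 (the values permitted for n = 9).
Orbitals with l ≥ 1 and ml ≤ -6, by l: l=6 → 1; l=7 → 2; l=8 → 3.
Orbitals: 1 + 2 + 3 = 6. Each orbital carries two spin states, so 6 × 2 = 12 states.

12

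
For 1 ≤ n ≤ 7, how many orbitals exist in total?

Total orbitals = 1² + 2² + 3² + 4² + 5² + 6² + 7² = 140.

140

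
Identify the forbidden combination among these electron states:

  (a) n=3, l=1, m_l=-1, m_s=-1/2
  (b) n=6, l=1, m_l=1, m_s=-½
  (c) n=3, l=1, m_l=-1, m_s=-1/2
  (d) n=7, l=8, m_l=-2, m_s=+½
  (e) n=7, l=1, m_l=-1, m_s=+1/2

(d)

(d) has l = 8 ≥ n = 7, violating 0 ≤ l ≤ n−1.
The remaining sets (a), (b), (c), (e) satisfy all four rules.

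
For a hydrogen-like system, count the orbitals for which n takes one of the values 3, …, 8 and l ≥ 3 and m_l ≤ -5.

Go shell by shell, enumerating (l, m_l) with l ≥ 3 and m_l ≤ -5:
n=6 → 1; n=7 → 3; n=8 → 6.
Total orbitals: 1 + 3 + 6 = 10.

10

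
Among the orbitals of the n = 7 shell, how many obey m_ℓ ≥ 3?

Go through ℓ = 0, …, 6 (the values permitted for n = 7).
Contributions: ℓ=3 → 1; ℓ=4 → 2; ℓ=5 → 3; ℓ=6 → 4.
Total orbitals: 1 + 2 + 3 + 4 = 10.

10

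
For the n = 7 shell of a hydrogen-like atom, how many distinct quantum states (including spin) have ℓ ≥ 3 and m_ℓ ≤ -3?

Go through ℓ = 0, …, 6 (the values permitted for n = 7).
Orbitals with ℓ ≥ 3 and m_ℓ ≤ -3, by ℓ: ℓ=3 → 1; ℓ=4 → 2; ℓ=5 → 3; ℓ=6 → 4.
Orbitals: 1 + 2 + 3 + 4 = 10. Each orbital carries two spin states, so 10 × 2 = 20 states.

20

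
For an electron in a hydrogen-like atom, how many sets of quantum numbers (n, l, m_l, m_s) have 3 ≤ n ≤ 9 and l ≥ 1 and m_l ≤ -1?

Go shell by shell, enumerating (l, m_l) with l ≥ 1 and m_l ≤ -1:
n=3 → 3; n=4 → 6; n=5 → 10; n=6 → 15; n=7 → 21; n=8 → 28; n=9 → 36.
Orbitals: 3 + 6 + 10 + 15 + 21 + 28 + 36 = 119. Including both spin states (m_s = ±1/2) gives 2 × 119 = 238 states.

238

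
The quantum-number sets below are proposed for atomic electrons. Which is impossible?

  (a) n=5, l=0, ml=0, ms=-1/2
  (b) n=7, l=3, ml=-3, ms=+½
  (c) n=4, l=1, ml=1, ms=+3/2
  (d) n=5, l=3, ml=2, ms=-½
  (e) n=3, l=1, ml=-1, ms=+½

(c) has ms = +3/2, but an electron's spin must be ±1/2.
The remaining sets (a), (b), (d), (e) satisfy all four rules.

(c)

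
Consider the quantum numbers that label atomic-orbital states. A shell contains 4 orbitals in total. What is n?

n = 2

n² = 4 ⇒ n = 2.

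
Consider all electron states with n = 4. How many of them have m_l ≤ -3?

2

For n = 4, l ranges over 0 … 3.
Orbitals with m_l ≤ -3, by l: l=3 → 1.
Orbitals: 1. Each orbital carries two spin states, so 1 × 2 = 2 states.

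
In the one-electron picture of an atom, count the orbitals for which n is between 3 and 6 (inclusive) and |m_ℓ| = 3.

For each n in the range, tally the orbitals obeying |m_ℓ| = 3:
n=4 → 2; n=5 → 4; n=6 → 6.
Total orbitals: 2 + 4 + 6 = 12.

12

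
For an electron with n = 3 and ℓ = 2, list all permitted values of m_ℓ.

m_ℓ takes every integer from −ℓ to +ℓ. With ℓ = 2 that gives the 5 values -2, -1, 0, 1, 2.

-2, -1, 0, 1, 2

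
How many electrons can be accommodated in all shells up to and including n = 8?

Total orbitals = 1² + 2² + 3² + 4² + 5² + 6² + 7² + 8² = 204. Doubling for spin gives 408 electrons.

408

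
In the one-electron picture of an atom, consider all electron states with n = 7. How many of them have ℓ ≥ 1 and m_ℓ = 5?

Go through ℓ = 0, …, 6 (the values permitted for n = 7).
Orbitals with ℓ ≥ 1 and m_ℓ = 5, by ℓ: ℓ=5 → 1; ℓ=6 → 1.
Orbitals: 1 + 1 = 2. Each orbital carries two spin states, so 2 × 2 = 4 states.

4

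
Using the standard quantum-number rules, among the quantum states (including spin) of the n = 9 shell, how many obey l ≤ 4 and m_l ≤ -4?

Per l-value: l=4 → 1.
Orbitals: 1. Each orbital carries two spin states, so 1 × 2 = 2 states.

2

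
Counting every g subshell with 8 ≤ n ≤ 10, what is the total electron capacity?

54

A g subshell (l = 4) exists for every n ≥ 5, so shells n = 8, 9, 10 each contribute one — 3 subshells.
Since each g subshell holds 2(2·4+1) = 18 electrons, the total is 3 × 18 = 54.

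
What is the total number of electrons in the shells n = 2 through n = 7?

Shell n has n² orbitals: 2²=4 + 3²=9 + 4²=16 + 5²=25 + 6²=36 + 7²=49 = 139 orbitals.
Two spin states per orbital: 2 × 139 = 278 electrons.

278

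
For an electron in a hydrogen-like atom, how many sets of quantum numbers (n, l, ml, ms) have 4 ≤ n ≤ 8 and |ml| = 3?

60

Work shell by shell — for each n, count the (l, ml) pairs that satisfy |ml| = 3:
n=4 → 2; n=5 → 4; n=6 → 6; n=7 → 8; n=8 → 10.
Orbitals: 2 + 4 + 6 + 8 + 10 = 30. Including both spin states (ms = ±1/2) gives 2 × 30 = 60 states.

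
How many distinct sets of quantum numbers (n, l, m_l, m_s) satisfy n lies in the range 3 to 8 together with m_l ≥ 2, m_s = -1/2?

56

Go shell by shell, enumerating (l, m_l) with m_l ≥ 2:
n=3 → 1; n=4 → 3; n=5 → 6; n=6 → 10; n=7 → 15; n=8 → 21.
Orbitals: 1 + 3 + 6 + 10 + 15 + 21 = 56. With m_s fixed to -1/2 there is one state per orbital, so 56 states.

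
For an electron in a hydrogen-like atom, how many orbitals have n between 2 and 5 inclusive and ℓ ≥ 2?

38

Work shell by shell — for each n, count the (ℓ, m_ℓ) pairs that satisfy ℓ ≥ 2:
n=3 → 5; n=4 → 12; n=5 → 21.
Total orbitals: 5 + 12 + 21 = 38.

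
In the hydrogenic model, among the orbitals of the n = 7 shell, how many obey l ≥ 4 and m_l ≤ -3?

9

Contributions: l=4 → 2; l=5 → 3; l=6 → 4.
Total orbitals: 2 + 3 + 4 = 9.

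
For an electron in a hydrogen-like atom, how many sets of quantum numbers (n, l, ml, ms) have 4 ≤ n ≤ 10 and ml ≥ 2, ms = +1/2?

Treat each shell separately and count matching orbitals:
n=4 → 3; n=5 → 6; n=6 → 10; n=7 → 15; n=8 → 21; n=9 → 28; n=10 → 36.
Orbitals: 3 + 6 + 10 + 15 + 21 + 28 + 36 = 119. With ms fixed to +1/2 there is one state per orbital, so 119 states.

119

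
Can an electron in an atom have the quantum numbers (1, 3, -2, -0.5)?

No

The orbital quantum number must satisfy 0 ≤ l ≤ n−1. With n = 1 the allowed l values are 0, so l = 3 is out of range.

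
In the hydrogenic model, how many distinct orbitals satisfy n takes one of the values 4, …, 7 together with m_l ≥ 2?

For each n in the range, tally the orbitals obeying m_l ≥ 2:
n=4 → 3; n=5 → 6; n=6 → 10; n=7 → 15.
Total orbitals: 3 + 6 + 10 + 15 = 34.

34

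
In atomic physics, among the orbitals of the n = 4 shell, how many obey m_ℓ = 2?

2

For n = 4, ℓ ranges over 0 … 3.
Contributions: ℓ=2 → 1; ℓ=3 → 1.
Total orbitals: 1 + 1 = 2.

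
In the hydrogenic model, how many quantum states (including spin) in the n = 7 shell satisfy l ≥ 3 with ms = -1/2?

The n = 7 shell has l = 0 through 6; check each.
Per l-value: l=3 → 7; l=4 → 9; l=5 → 11; l=6 → 13.
Orbitals: 7 + 9 + 11 + 13 = 40. With ms fixed to a single value there is one state per orbital, giving 40 states.

40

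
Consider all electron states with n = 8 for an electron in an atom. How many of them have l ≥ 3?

110

With n = 8 the allowed l are 0, 1, …, 7.
The (l, m_l) pairs meeting l ≥ 3 give: l=3 → 7; l=4 → 9; l=5 → 11; l=6 → 13; l=7 → 15.
Orbitals: 7 + 9 + 11 + 13 + 15 = 55. Each orbital carries two spin states, so 55 × 2 = 110 states.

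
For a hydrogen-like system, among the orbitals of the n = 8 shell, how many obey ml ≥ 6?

For n = 8, l ranges over 0 … 7.
Contributions: l=6 → 1; l=7 → 2.
Total orbitals: 1 + 2 = 3.

3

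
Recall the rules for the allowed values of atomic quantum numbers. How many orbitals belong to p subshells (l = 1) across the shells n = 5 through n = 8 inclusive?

A p subshell (l = 1) exists for every n ≥ 2, so shells n = 5, 6, 7, 8 each contribute one — 4 subshells.
Since each p subshell has 2·1+1 = 3 orbitals, the total is 4 × 3 = 12.

12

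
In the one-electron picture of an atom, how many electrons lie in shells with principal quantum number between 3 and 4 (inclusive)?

50

Shell n has n² orbitals: 3²=9 + 4²=16 = 25 orbitals.
Two spin states per orbital: 2 × 25 = 50 electrons.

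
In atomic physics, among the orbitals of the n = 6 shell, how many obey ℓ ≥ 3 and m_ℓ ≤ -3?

6

For n = 6, ℓ ranges over 0 … 5.
Orbitals with ℓ ≥ 3 and m_ℓ ≤ -3, by ℓ: ℓ=3 → 1; ℓ=4 → 2; ℓ=5 → 3.
Total orbitals: 1 + 2 + 3 = 6.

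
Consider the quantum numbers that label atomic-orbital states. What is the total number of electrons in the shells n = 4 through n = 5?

82

Shell n has n² orbitals: 4²=16 + 5²=25 = 41 orbitals.
Two spin states per orbital: 2 × 41 = 82 electrons.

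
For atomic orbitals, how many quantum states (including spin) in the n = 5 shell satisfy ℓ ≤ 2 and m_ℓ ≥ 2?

With n = 5 the allowed ℓ are 0, 1, …, 4.
Orbitals with ℓ ≤ 2 and m_ℓ ≥ 2, by ℓ: ℓ=2 → 1.
Orbitals: 1. Each orbital carries two spin states, so 1 × 2 = 2 states.

2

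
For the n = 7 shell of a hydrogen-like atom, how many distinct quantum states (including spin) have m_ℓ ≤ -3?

20

For n = 7, ℓ ranges over 0 … 6.
Per ℓ-value: ℓ=3 → 1; ℓ=4 → 2; ℓ=5 → 3; ℓ=6 → 4.
Orbitals: 1 + 2 + 3 + 4 = 10. Each orbital carries two spin states, so 10 × 2 = 20 states.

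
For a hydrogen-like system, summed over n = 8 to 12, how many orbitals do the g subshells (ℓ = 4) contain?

45

A g subshell (ℓ = 4) exists for every n ≥ 5, so shells n = 8, 9, 10, 11, 12 each contribute one — 5 subshells.
Since each g subshell has 2·4+1 = 9 orbitals, the total is 5 × 9 = 45.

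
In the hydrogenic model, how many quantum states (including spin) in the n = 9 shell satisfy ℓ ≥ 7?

The n = 9 shell has ℓ = 0 through 8; check each.
Contributions: ℓ=7 → 15; ℓ=8 → 17.
Orbitals: 15 + 17 = 32. Each orbital carries two spin states, so 32 × 2 = 64 states.

64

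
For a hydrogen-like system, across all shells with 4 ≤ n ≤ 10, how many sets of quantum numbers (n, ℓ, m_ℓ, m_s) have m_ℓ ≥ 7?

For each n in the range, tally the orbitals obeying m_ℓ ≥ 7:
n=8 → 1; n=9 → 3; n=10 → 6.
Orbitals: 1 + 3 + 6 = 10. Including both spin states (m_s = ±1/2) gives 2 × 10 = 20 states.

20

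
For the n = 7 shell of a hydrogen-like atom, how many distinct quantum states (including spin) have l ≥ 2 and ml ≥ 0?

50

The n = 7 shell has l = 0 through 6; check each.
Orbitals with l ≥ 2 and ml ≥ 0, by l: l=2 → 3; l=3 → 4; l=4 → 5; l=5 → 6; l=6 → 7.
Orbitals: 3 + 4 + 5 + 6 + 7 = 25. Each orbital carries two spin states, so 25 × 2 = 50 states.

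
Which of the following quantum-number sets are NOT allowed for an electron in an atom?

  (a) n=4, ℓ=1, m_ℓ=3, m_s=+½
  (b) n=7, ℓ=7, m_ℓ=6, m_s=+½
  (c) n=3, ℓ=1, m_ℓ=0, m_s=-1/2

(a) has |m_ℓ| = 3 > ℓ = 1, violating −ℓ ≤ m_ℓ ≤ ℓ.
(b) has ℓ = 7 ≥ n = 7, violating 0 ≤ ℓ ≤ n−1.
The remaining set (c) satisfies all four rules.

(a) and (b)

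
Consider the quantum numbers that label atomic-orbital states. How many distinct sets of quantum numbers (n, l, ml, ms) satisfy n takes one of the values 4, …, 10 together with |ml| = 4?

84

Treat each shell separately and count matching orbitals:
n=5 → 2; n=6 → 4; n=7 → 6; n=8 → 8; n=9 → 10; n=10 → 12.
Orbitals: 2 + 4 + 6 + 8 + 10 + 12 = 42. Including both spin states (ms = ±1/2) gives 2 × 42 = 84 states.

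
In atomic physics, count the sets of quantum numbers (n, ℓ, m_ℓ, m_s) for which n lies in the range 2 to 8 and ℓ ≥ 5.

Go shell by shell, enumerating (ℓ, m_ℓ) with ℓ ≥ 5:
n=6 → 11; n=7 → 24; n=8 → 39.
Orbitals: 11 + 24 + 39 = 74. Including both spin states (m_s = ±1/2) gives 2 × 74 = 148 states.

148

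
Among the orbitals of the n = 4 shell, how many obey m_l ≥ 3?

The (l, m_l) pairs meeting m_l ≥ 3 give: l=3 → 1.
Total orbitals: 1.

1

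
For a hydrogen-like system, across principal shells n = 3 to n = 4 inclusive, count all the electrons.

50

Shell n has n² orbitals: 3²=9 + 4²=16 = 25 orbitals.
Two spin states per orbital: 2 × 25 = 50 electrons.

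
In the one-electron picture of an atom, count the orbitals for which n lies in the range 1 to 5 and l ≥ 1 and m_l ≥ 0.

30

Count contributing orbitals for each principal shell:
n=2 → 2; n=3 → 5; n=4 → 9; n=5 → 14.
Total orbitals: 2 + 5 + 9 + 14 = 30.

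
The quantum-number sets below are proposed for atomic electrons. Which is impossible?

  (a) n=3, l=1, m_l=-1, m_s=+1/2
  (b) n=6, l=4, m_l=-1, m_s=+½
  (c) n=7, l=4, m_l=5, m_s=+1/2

(c)

(c) has |m_l| = 5 > l = 4, violating −l ≤ m_l ≤ l.
The remaining sets (a), (b) satisfy all four rules.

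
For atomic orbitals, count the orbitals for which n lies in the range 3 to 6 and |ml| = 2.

Treat each shell separately and count matching orbitals:
n=3 → 2; n=4 → 4; n=5 → 6; n=6 → 8.
Total orbitals: 2 + 4 + 6 + 8 = 20.

20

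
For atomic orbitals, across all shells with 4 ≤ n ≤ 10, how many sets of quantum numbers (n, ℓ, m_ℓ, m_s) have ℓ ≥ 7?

196

Per-shell orbital counts meeting the constraint:
n=8 → 15; n=9 → 32; n=10 → 51.
Orbitals: 15 + 32 + 51 = 98. Including both spin states (m_s = ±1/2) gives 2 × 98 = 196 states.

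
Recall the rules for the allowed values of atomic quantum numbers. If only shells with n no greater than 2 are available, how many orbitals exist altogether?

5

Total orbitals = 1² + 2² = 5.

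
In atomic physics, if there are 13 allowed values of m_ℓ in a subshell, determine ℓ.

m_ℓ ranges over 2ℓ+1 integers, so 2ℓ+1 = 13 ⇒ ℓ = 6.

ℓ = 6 (i)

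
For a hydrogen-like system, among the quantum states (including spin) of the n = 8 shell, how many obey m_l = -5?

6

Go through l = 0, …, 7 (the values permitted for n = 8).
Contributions: l=5 → 1; l=6 → 1; l=7 → 1.
Orbitals: 1 + 1 + 1 = 3. Each orbital carries two spin states, so 3 × 2 = 6 states.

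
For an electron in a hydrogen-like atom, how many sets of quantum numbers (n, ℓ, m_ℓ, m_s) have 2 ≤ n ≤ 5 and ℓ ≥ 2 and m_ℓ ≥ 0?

Count contributing orbitals for each principal shell:
n=3 → 3; n=4 → 7; n=5 → 12.
Orbitals: 3 + 7 + 12 = 22. Including both spin states (m_s = ±1/2) gives 2 × 22 = 44 states.

44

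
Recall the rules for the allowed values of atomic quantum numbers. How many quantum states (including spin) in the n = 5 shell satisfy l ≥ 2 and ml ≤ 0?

24

The n = 5 shell has l = 0 through 4; check each.
Orbitals with l ≥ 2 and ml ≤ 0, by l: l=2 → 3; l=3 → 4; l=4 → 5.
Orbitals: 3 + 4 + 5 = 12. Each orbital carries two spin states, so 12 × 2 = 24 states.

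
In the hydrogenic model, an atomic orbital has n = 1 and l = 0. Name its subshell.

1s

l = 0 corresponds to the letter 's', so the subshell is 1s.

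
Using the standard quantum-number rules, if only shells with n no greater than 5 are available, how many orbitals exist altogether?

Total orbitals = 1² + 2² + 3² + 4² + 5² = 55.

55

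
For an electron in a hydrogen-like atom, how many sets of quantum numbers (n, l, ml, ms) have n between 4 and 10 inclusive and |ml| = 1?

168

Go shell by shell, enumerating (l, ml) with |ml| = 1:
n=4 → 6; n=5 → 8; n=6 → 10; n=7 → 12; n=8 → 14; n=9 → 16; n=10 → 18.
Orbitals: 6 + 8 + 10 + 12 + 14 + 16 + 18 = 84. Including both spin states (ms = ±1/2) gives 2 × 84 = 168 states.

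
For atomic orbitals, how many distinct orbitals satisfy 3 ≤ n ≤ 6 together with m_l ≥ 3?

Work shell by shell — for each n, count the (l, m_l) pairs that satisfy m_l ≥ 3:
n=4 → 1; n=5 → 3; n=6 → 6.
Total orbitals: 1 + 3 + 6 = 10.

10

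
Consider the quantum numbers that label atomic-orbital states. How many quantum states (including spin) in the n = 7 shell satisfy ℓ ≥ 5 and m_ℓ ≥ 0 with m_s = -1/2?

The n = 7 shell has ℓ = 0 through 6; check each.
The (ℓ, m_ℓ) pairs meeting ℓ ≥ 5 and m_ℓ ≥ 0 give: ℓ=5 → 6; ℓ=6 → 7.
Orbitals: 6 + 7 = 13. With m_s fixed to a single value there is one state per orbital, giving 13 states.

13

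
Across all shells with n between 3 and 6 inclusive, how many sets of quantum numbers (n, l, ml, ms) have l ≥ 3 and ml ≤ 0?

Count contributing orbitals for each principal shell:
n=4 → 4; n=5 → 9; n=6 → 15.
Orbitals: 4 + 9 + 15 = 28. Including both spin states (ms = ±1/2) gives 2 × 28 = 56 states.

56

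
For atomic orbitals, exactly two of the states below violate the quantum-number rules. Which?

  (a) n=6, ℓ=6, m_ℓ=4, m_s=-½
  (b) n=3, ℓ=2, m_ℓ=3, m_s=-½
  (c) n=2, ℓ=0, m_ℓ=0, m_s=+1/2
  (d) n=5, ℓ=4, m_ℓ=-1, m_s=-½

(a) has ℓ = 6 ≥ n = 6, violating 0 ≤ ℓ ≤ n−1.
(b) has |m_ℓ| = 3 > ℓ = 2, violating −ℓ ≤ m_ℓ ≤ ℓ.
The remaining sets (c), (d) satisfy all four rules.

(a) and (b)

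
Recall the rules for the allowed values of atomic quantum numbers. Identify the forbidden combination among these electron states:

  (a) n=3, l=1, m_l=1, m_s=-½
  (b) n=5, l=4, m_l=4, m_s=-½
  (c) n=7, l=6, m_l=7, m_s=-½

(c) has |m_l| = 7 > l = 6, violating −l ≤ m_l ≤ l.
The remaining sets (a), (b) satisfy all four rules.

(c)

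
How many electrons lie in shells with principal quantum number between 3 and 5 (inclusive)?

100

Shell n has n² orbitals: 3²=9 + 4²=16 + 5²=25 = 50 orbitals.
Two spin states per orbital: 2 × 50 = 100 electrons.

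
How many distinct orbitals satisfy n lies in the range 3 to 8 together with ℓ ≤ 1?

24

Work shell by shell — for each n, count the (ℓ, m_ℓ) pairs that satisfy ℓ ≤ 1:
n=3 → 4; n=4 → 4; n=5 → 4; n=6 → 4; n=7 → 4; n=8 → 4.
Total orbitals: 4 + 4 + 4 + 4 + 4 + 4 = 24.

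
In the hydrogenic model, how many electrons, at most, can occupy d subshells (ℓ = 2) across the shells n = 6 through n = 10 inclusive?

A d subshell (ℓ = 2) exists for every n ≥ 3, so shells n = 6, 7, 8, 9, 10 each contribute one — 5 subshells.
Since each d subshell holds 2(2·2+1) = 10 electrons, the total is 5 × 10 = 50.

50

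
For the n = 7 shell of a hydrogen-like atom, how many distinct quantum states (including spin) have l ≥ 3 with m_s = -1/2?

40

For n = 7, l ranges over 0 … 6.
Contributions: l=3 → 7; l=4 → 9; l=5 → 11; l=6 → 13.
Orbitals: 7 + 9 + 11 + 13 = 40. With m_s fixed to a single value there is one state per orbital, giving 40 states.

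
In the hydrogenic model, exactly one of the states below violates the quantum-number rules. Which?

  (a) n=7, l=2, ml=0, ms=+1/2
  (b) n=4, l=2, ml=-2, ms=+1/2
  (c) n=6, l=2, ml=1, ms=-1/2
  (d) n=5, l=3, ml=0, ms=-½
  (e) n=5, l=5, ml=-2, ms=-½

(e)

(e) has l = 5 ≥ n = 5, violating 0 ≤ l ≤ n−1.
The remaining sets (a), (b), (c), (d) satisfy all four rules.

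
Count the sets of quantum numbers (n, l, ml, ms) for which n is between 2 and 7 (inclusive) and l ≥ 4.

124

Count contributing orbitals for each principal shell:
n=5 → 9; n=6 → 20; n=7 → 33.
Orbitals: 9 + 20 + 33 = 62. Including both spin states (ms = ±1/2) gives 2 × 62 = 124 states.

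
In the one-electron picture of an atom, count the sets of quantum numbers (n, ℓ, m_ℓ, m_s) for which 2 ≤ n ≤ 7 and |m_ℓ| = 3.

40

For each n in the range, tally the orbitals obeying |m_ℓ| = 3:
n=4 → 2; n=5 → 4; n=6 → 6; n=7 → 8.
Orbitals: 2 + 4 + 6 + 8 = 20. Including both spin states (m_s = ±1/2) gives 2 × 20 = 40 states.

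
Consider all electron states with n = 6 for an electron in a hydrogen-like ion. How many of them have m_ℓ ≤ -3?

12

Go through ℓ = 0, …, 5 (the values permitted for n = 6).
Orbitals with m_ℓ ≤ -3, by ℓ: ℓ=3 → 1; ℓ=4 → 2; ℓ=5 → 3.
Orbitals: 1 + 2 + 3 = 6. Each orbital carries two spin states, so 6 × 2 = 12 states.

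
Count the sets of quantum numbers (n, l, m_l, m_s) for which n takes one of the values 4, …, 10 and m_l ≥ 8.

Work shell by shell — for each n, count the (l, m_l) pairs that satisfy m_l ≥ 8:
n=9 → 1; n=10 → 3.
Orbitals: 1 + 3 = 4. Including both spin states (m_s = ±1/2) gives 2 × 4 = 8 states.

8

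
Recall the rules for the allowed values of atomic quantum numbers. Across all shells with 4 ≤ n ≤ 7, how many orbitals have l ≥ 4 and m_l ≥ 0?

34

Per-shell orbital counts meeting the constraint:
n=5 → 5; n=6 → 11; n=7 → 18.
Total orbitals: 5 + 11 + 18 = 34.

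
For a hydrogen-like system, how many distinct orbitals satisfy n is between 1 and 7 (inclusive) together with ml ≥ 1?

56

Count contributing orbitals for each principal shell:
n=2 → 1; n=3 → 3; n=4 → 6; n=5 → 10; n=6 → 15; n=7 → 21.
Total orbitals: 1 + 3 + 6 + 10 + 15 + 21 = 56.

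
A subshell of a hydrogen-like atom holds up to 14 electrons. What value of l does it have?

l = 3

2(2l+1) = 14 ⇒ 2l+1 = 7 ⇒ l = 3.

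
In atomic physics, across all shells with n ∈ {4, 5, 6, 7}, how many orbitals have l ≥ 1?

122

For each n in the range, tally the orbitals obeying l ≥ 1:
n=4 → 15; n=5 → 24; n=6 → 35; n=7 → 48.
Total orbitals: 15 + 24 + 35 + 48 = 122.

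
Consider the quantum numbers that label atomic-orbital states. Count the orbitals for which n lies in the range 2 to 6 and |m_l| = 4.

6

For each n in the range, tally the orbitals obeying |m_l| = 4:
n=5 → 2; n=6 → 4.
Total orbitals: 2 + 4 = 6.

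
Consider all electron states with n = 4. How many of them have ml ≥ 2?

6

For n = 4, l ranges over 0 … 3.
Per l-value: l=2 → 1; l=3 → 2.
Orbitals: 1 + 2 = 3. Each orbital carries two spin states, so 3 × 2 = 6 states.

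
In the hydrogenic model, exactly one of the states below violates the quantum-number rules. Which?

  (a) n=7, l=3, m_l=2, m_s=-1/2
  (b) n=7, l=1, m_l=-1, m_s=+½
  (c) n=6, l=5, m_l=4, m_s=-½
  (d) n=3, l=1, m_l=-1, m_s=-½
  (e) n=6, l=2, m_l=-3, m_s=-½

(e) has |m_l| = 3 > l = 2, violating −l ≤ m_l ≤ l.
The remaining sets (a), (b), (c), (d) satisfy all four rules.

(e)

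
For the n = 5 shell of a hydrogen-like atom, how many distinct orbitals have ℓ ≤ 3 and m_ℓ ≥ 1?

6

The n = 5 shell has ℓ = 0 through 4; check each.
Orbitals with ℓ ≤ 3 and m_ℓ ≥ 1, by ℓ: ℓ=1 → 1; ℓ=2 → 2; ℓ=3 → 3.
Total orbitals: 1 + 2 + 3 = 6.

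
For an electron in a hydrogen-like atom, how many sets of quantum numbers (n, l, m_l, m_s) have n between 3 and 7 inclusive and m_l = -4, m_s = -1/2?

6

Per-shell orbital counts meeting the constraint:
n=5 → 1; n=6 → 2; n=7 → 3.
Orbitals: 1 + 2 + 3 = 6. With m_s fixed to -1/2 there is one state per orbital, so 6 states.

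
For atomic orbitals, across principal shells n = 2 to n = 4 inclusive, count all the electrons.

Shell n has n² orbitals: 2²=4 + 3²=9 + 4²=16 = 29 orbitals.
Two spin states per orbital: 2 × 29 = 58 electrons.

58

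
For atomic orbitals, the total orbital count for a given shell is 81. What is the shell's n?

n = 9

n² = 81 ⇒ n = 9.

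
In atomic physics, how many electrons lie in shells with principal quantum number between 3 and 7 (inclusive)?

270

Shell n has n² orbitals: 3²=9 + 4²=16 + 5²=25 + 6²=36 + 7²=49 = 135 orbitals.
Two spin states per orbital: 2 × 135 = 270 electrons.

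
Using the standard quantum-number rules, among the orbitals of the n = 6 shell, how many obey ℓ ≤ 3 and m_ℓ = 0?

For n = 6, ℓ ranges over 0 … 5.
Contributions: ℓ=0 → 1; ℓ=1 → 1; ℓ=2 → 1; ℓ=3 → 1.
Total orbitals: 1 + 1 + 1 + 1 = 4.

4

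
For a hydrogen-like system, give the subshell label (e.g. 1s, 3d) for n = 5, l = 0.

5s

l = 0 corresponds to the letter 's', so the subshell is 5s.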